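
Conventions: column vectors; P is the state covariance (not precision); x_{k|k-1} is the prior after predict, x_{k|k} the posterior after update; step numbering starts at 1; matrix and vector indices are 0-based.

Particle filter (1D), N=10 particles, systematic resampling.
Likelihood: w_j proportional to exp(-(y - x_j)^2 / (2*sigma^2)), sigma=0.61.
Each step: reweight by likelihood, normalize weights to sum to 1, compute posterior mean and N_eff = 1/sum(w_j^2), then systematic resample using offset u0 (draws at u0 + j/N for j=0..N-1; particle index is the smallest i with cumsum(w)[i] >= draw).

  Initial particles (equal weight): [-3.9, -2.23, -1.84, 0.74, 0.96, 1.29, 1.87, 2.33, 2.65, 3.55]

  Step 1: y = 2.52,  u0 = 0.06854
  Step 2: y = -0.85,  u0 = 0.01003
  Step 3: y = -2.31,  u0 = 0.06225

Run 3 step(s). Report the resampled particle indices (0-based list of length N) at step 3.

step 1: w=[0.0000, 0.0000, 0.0000, 0.0048, 0.0130, 0.0448, 0.1941, 0.3262, 0.3347, 0.0823]  mean=2.3761  Neff=3.7724  idx=[6, 6, 7, 7, 7, 7, 8, 8, 8, 9]
step 2: w=[0.4742, 0.4742, 0.0124, 0.0124, 0.0124, 0.0124, 0.0007, 0.0007, 0.0007, 0.0000]  mean=1.8944  Neff=2.2203  idx=[0, 0, 0, 0, 0, 1, 1, 1, 1, 1]
step 3: w=[0.1000, 0.1000, 0.1000, 0.1000, 0.1000, 0.1000, 0.1000, 0.1000, 0.1000, 0.1000]  mean=1.8700  Neff=10.0000  idx=[0, 1, 2, 3, 4, 5, 6, 7, 8, 9]

resampled_idx = [0, 1, 2, 3, 4, 5, 6, 7, 8, 9]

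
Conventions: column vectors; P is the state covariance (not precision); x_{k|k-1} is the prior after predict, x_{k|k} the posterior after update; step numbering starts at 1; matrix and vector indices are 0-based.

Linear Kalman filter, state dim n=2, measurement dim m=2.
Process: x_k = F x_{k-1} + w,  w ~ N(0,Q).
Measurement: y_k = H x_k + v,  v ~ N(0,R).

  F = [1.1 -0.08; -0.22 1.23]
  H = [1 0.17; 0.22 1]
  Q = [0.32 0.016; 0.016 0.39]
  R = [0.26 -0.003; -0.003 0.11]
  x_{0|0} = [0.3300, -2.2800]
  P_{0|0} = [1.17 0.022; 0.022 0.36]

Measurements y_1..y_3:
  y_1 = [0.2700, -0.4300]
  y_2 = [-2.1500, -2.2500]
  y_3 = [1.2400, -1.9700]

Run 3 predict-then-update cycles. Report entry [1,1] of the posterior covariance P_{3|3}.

step 1: x^-=[0.5454, -2.8770]  P^-=[1.7341 -0.2724; -0.2724 0.9794]  S=[1.9298 0.2624; 0.2624 1.0534]  K=[0.8907 -0.1183; -0.1796 0.9175]  nu=[0.2137, 2.3270]  x^+=[0.4604, -0.7803]  P^+=[0.2437 -0.0693; -0.0693 0.1167]
step 2: x^-=[0.5689, -1.0610]  P^-=[0.6278 -0.1494; -0.1494 0.6159]  S=[0.8548 0.0848; 0.0848 0.6905]  K=[0.7151 -0.1042; -0.1378 0.8612]  nu=[-2.5385, -1.3142]  x^+=[-1.1094, -1.8431]  P^+=[0.1959 -0.0567; -0.0567 0.1076]
step 3: x^-=[-1.0729, -2.0229]  P^-=[0.5677 -0.1197; -0.1197 0.5930]  S=[0.8041 0.0985; 0.0985 0.6778]  K=[0.6920 -0.0929; -0.1282 0.8547]  nu=[2.6568, 0.2889]  x^+=[0.7389, -2.1166]  P^+=[0.1894 -0.0540; -0.0540 0.1063]

P_post[1,1] = 0.1063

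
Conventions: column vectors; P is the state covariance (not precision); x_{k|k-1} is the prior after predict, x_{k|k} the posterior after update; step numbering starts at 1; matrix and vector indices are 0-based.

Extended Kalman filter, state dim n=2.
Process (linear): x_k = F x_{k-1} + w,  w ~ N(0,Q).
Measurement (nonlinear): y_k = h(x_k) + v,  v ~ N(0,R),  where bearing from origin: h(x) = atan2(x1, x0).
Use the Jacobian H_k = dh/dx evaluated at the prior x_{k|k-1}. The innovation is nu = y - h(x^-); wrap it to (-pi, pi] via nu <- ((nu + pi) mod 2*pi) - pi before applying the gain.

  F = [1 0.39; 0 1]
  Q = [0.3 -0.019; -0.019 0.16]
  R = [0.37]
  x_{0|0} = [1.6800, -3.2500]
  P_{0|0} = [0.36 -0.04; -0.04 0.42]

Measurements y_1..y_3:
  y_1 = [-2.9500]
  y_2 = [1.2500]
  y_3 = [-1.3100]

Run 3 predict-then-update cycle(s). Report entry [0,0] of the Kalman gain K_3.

K[0,0] = 0.2243

step 1: x^-=[0.4125, -3.2500]  P^-=[0.6927 0.1048; 0.1048 0.5800]  H_jac=[0.3028 0.0384]  S=[0.4368]  K=[0.4894; 0.1237]  nu=[-1.5055]  x^+=[-0.3243, -3.4362]  P^+=[0.5881 0.0784; 0.0784 0.5733]
step 2: x^-=[-1.6644, -3.4362]  P^-=[1.0364 0.2830; 0.2830 0.7333]  H_jac=[0.2357 -0.1142]  S=[0.4219]  K=[0.5024; -0.0404]  nu=[-3.0113]  x^+=[-3.1774, -3.3147]  P^+=[0.9299 0.2915; 0.2915 0.7326]
step 3: x^-=[-4.4701, -3.3147]  P^-=[1.5687 0.5582; 0.5582 0.8926]  H_jac=[0.1070 -0.1443]  S=[0.3893]  K=[0.2243; -0.1775]  nu=[1.1935]  x^+=[-4.2024, -3.5265]  P^+=[1.5491 0.5737; 0.5737 0.8804]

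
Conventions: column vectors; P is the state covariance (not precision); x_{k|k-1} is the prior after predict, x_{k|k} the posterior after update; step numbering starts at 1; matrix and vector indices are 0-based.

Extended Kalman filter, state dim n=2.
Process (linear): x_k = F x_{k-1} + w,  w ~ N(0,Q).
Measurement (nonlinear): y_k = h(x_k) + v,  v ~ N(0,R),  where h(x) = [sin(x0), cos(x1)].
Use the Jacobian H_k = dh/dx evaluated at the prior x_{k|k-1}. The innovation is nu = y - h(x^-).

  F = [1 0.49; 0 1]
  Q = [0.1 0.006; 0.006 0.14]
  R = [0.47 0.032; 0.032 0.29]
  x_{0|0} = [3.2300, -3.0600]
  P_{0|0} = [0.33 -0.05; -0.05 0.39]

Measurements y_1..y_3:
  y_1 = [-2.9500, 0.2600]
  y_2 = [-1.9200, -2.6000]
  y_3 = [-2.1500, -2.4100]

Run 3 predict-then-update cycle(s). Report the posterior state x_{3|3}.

step 1: x^-=[1.7306, -3.0600]  P^-=[0.4746 0.1471; 0.1471 0.5300]  H_jac=[-0.1591 0.0000; 0.0000 0.0815]  S=[0.4820 0.0301; 0.0301 0.2935]  K=[-0.1603 0.0573; -0.0581 0.1531]  nu=[-3.9373, 1.2567]  x^+=[2.4336, -2.6387]  P^+=[0.4618 0.1409; 0.1409 0.5220]
step 2: x^-=[1.1406, -2.6387]  P^-=[0.8252 0.4027; 0.4027 0.6620]  H_jac=[0.4171 0.0000; 0.0000 0.4819]  S=[0.6135 0.1129; 0.1129 0.4438]  K=[0.5041 0.3090; 0.1483 0.6812]  nu=[-2.8289, -1.7238]  x^+=[-0.8181, -4.2326]  P^+=[0.5918 0.2194; 0.2194 0.4198]
step 3: x^-=[-2.8920, -4.2326]  P^-=[1.0076 0.4311; 0.4311 0.5598]  H_jac=[-0.9690 0.0000; 0.0000 -0.8871]  S=[1.4162 0.4026; 0.4026 0.7305]  K=[-0.6411 -0.1702; -0.1207 -0.6133]  nu=[-1.9030, -1.9484]  x^+=[-1.3404, -2.8081]  P^+=[0.3166 0.0788; 0.0788 0.2048]

x_post = [-1.3404, -2.8081]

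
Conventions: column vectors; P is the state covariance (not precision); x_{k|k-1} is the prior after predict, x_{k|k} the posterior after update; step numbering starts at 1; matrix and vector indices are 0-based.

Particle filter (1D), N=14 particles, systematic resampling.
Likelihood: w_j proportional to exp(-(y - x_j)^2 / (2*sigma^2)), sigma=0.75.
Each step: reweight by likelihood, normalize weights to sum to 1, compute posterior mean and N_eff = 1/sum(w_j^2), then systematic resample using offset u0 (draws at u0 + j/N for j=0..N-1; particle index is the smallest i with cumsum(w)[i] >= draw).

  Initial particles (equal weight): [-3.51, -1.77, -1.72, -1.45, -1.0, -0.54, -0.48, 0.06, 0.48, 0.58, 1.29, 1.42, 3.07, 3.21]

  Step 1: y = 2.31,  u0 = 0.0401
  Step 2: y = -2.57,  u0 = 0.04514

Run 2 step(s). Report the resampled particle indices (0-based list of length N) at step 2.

step 1: w=[0.0000, 0.0000, 0.0000, 0.0000, 0.0000, 0.0003, 0.0005, 0.0053, 0.0241, 0.0331, 0.1880, 0.2344, 0.2836, 0.2307]  mean=2.2171  Neff=4.4325  idx=[9, 10, 10, 11, 11, 11, 11, 12, 12, 12, 12, 13, 13, 13]
step 2: w=[0.9585, 0.0115, 0.0115, 0.0046, 0.0046, 0.0046, 0.0046, 0.0000, 0.0000, 0.0000, 0.0000, 0.0000, 0.0000, 0.0000]  mean=0.6119  Neff=1.0881  idx=[0, 0, 0, 0, 0, 0, 0, 0, 0, 0, 0, 0, 0, 2]

resampled_idx = [0, 0, 0, 0, 0, 0, 0, 0, 0, 0, 0, 0, 0, 2]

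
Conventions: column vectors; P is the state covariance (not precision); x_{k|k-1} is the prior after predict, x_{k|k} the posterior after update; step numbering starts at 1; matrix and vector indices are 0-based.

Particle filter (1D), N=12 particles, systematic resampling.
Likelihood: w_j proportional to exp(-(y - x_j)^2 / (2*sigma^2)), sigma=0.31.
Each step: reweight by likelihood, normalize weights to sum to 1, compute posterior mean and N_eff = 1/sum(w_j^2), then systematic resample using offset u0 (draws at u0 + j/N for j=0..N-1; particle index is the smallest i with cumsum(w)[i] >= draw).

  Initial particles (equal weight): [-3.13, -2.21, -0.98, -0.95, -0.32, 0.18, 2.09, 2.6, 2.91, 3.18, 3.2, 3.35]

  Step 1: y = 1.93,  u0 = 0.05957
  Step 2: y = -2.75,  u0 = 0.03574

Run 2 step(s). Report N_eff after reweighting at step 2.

N_eff = 11.0000

step 1: w=[0.0000, 0.0000, 0.0000, 0.0000, 0.0000, 0.0000, 0.8937, 0.0988, 0.0069, 0.0003, 0.0002, 0.0000]  mean=2.1467  Neff=1.2367  idx=[6, 6, 6, 6, 6, 6, 6, 6, 6, 6, 6, 7]
step 2: w=[0.0909, 0.0909, 0.0909, 0.0909, 0.0909, 0.0909, 0.0909, 0.0909, 0.0909, 0.0909, 0.0909, 0.0000]  mean=2.0900  Neff=11.0000  idx=[0, 1, 2, 3, 4, 4, 5, 6, 7, 8, 9, 10]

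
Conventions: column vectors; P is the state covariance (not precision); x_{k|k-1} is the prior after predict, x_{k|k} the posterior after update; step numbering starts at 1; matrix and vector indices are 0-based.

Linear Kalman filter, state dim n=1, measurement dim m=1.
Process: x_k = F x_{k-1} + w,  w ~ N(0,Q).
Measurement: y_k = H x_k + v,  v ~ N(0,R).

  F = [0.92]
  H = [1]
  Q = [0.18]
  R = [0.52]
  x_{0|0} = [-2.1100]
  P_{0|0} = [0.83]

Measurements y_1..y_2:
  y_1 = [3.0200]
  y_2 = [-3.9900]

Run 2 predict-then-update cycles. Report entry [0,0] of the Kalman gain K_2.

step 1: x^-=[-1.9412]  P^-=[0.8825]  S=[1.4025]  K=[0.6292]  nu=[4.9612]  x^+=[1.1806]  P^+=[0.3272]
step 2: x^-=[1.0861]  P^-=[0.4569]  S=[0.9769]  K=[0.4677]  nu=[-5.0761]  x^+=[-1.2881]  P^+=[0.2432]

K[0,0] = 0.4677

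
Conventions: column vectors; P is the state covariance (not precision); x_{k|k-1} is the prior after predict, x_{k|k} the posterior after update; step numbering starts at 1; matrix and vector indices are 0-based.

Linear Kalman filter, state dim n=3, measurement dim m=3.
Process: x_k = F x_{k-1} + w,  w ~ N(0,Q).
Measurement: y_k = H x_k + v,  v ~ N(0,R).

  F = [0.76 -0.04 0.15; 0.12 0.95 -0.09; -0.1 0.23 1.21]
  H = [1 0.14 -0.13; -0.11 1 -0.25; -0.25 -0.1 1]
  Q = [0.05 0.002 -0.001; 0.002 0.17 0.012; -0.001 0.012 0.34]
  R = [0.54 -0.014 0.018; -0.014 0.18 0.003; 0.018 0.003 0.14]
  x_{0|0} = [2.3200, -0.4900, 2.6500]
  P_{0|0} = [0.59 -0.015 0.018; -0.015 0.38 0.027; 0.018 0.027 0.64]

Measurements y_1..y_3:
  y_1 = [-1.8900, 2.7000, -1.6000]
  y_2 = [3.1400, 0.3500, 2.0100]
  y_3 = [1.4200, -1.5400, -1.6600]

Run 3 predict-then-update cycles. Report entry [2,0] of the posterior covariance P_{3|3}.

step 1: x^-=[2.1803, -0.4256, 2.8618]  P^-=[0.4105 0.0250 0.0800; 0.0250 0.5182 0.0525; 0.0800 0.0525 1.3144]  S=[0.9671 0.0532 -0.1754; 0.0532 0.7580 -0.3221; -0.1754 -0.3221 1.4359]  K=[0.4246 -0.0753 0.0175; 0.0845 0.7290 0.1700; 0.0782 0.0046 0.9083]  nu=[-3.6387, 4.0809, -3.9593]  x^+=[0.2584, 1.5688, -1.0003]  P^+=[0.2365 0.0244 0.0714; 0.0244 0.1453 0.0481; 0.0714 0.0481 0.1513]
step 2: x^-=[-0.0164, 1.6114, -0.8754]  P^-=[0.2045 0.0370 0.0755; 0.0370 0.3015 0.0881; 0.0755 0.0881 0.5799]  S=[0.7477 0.0286 -0.0263; 0.0286 0.4722 -0.0886; -0.0263 -0.0886 0.6822]  K=[0.2693 -0.0185 0.0383; 0.0727 0.6076 0.1532; 0.0448 0.0118 0.8127]  nu=[2.8170, -1.4821, 3.0424]  x^+=[0.8861, 1.3816, 1.7059]  P^+=[0.1498 0.0219 0.0498; 0.0219 0.1218 0.0422; 0.0498 0.0422 0.1313]
step 3: x^-=[0.8741, 1.2654, 2.2934]  P^-=[0.1492 0.0287 0.0587; 0.0287 0.2798 0.0764; 0.0587 0.0764 0.5506]  S=[0.6939 0.0284 -0.0264; 0.0284 0.4548 -0.0899; -0.0264 -0.0899 0.6595]  K=[0.2116 -0.0117 0.0350; 0.0648 0.5911 0.1457; 0.0270 0.0081 0.8032]  nu=[0.6669, -2.1359, -3.6083]  x^+=[0.9138, -0.4797, -0.6042]  P^+=[0.1177 0.0180 0.0399; 0.0180 0.1178 0.0396; 0.0399 0.0396 0.1269]

P_post[2,0] = 0.0399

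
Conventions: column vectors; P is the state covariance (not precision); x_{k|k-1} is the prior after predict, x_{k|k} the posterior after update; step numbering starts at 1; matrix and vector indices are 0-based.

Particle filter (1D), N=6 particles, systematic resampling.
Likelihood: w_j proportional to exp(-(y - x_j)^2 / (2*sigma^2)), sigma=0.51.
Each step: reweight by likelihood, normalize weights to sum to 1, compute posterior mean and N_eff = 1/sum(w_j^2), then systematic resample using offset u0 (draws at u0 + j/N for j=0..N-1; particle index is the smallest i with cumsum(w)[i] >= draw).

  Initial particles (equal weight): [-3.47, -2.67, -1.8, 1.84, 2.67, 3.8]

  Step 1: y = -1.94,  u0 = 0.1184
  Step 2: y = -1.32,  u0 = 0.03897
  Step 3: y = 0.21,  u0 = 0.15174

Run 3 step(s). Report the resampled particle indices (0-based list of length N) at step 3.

resampled_idx = [0, 1, 2, 3, 4, 5]

step 1: w=[0.0083, 0.2693, 0.7224, 0.0000, 0.0000, 0.0000]  mean=-2.0482  Neff=1.6823  idx=[1, 2, 2, 2, 2, 2]
step 2: w=[0.0093, 0.1981, 0.1981, 0.1981, 0.1981, 0.1981]  mean=-1.8081  Neff=5.0919  idx=[1, 1, 2, 3, 4, 5]
step 3: w=[0.1667, 0.1667, 0.1667, 0.1667, 0.1667, 0.1667]  mean=-1.8000  Neff=6.0000  idx=[0, 1, 2, 3, 4, 5]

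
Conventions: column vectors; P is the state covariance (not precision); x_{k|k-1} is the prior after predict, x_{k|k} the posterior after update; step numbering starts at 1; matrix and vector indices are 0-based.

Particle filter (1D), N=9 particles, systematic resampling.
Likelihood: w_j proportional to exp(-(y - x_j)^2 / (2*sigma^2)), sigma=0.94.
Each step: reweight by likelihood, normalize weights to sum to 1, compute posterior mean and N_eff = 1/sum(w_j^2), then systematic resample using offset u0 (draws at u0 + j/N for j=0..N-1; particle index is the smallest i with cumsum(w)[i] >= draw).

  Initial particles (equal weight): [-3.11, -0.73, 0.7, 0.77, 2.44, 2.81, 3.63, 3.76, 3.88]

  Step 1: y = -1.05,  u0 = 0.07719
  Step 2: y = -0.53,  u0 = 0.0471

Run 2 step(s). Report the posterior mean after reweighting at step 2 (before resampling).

step 1: w=[0.0663, 0.6910, 0.1294, 0.1124, 0.0007, 0.0002, 0.0000, 0.0000, 0.0000]  mean=-0.5313  Neff=1.9561  idx=[1, 1, 1, 1, 1, 1, 1, 2, 3]
step 2: w=[0.1278, 0.1278, 0.1278, 0.1278, 0.1278, 0.1278, 0.1278, 0.0555, 0.0502]  mean=-0.5753  Neff=8.3439  idx=[0, 1, 2, 2, 3, 4, 5, 6, 7]

post_mean = -0.5753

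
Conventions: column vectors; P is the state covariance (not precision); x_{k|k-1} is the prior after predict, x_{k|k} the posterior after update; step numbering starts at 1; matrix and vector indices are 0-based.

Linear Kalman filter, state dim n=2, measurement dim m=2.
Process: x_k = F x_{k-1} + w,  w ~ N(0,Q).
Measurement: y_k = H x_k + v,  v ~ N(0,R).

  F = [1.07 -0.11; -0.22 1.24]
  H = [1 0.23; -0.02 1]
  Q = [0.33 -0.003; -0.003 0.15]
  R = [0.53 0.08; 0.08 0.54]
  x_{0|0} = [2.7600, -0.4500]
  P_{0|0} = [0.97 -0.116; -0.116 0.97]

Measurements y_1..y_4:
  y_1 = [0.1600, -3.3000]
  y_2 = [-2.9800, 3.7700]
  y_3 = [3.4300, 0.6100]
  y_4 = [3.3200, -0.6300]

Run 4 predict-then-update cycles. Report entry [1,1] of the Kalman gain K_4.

step 1: x^-=[3.0027, -1.1652]  P^-=[1.4796 -0.5204; -0.5204 1.7517]  S=[1.8629 -0.0647; -0.0647 2.3131]  K=[0.7224 -0.2176; -0.0366 0.7608]  nu=[-2.5747, -2.0747]  x^+=[1.5940, -2.6492]  P^+=[0.3775 -0.0521; -0.0521 0.4068]
step 2: x^-=[1.9970, -3.6357]  P^-=[0.7794 -0.2178; -0.2178 0.8223]  S=[1.2527 0.0367; 0.0367 1.3713]  K=[0.5876 -0.1859; -0.0406 0.6039]  nu=[-4.1408, 7.4457]  x^+=[-1.8207, 1.0288]  P^+=[0.3074 -0.0472; -0.0472 0.3219]
step 3: x^-=[-2.0613, 1.6762]  P^-=[0.6970 -0.1831; -0.1831 0.6856]  S=[1.1790 0.0415; 0.0415 1.2332]  K=[0.5617 -0.1787; -0.0413 0.5603]  nu=[5.1057, -1.1075]  x^+=[1.0046, 0.8450]  P^+=[0.2939 -0.0457; -0.0457 0.2984]
step 4: x^-=[0.9820, 0.8268]  P^-=[0.6809 -0.1746; -0.1746 0.6479]  S=[1.1648 0.0416; 0.0416 1.1952]  K=[0.5564 -0.1768; -0.0415 0.5465]  nu=[2.1478, -1.4371]  x^+=[2.4311, -0.0477]  P^+=[0.2911 -0.0452; -0.0452 0.2909]

K[1,1] = 0.5465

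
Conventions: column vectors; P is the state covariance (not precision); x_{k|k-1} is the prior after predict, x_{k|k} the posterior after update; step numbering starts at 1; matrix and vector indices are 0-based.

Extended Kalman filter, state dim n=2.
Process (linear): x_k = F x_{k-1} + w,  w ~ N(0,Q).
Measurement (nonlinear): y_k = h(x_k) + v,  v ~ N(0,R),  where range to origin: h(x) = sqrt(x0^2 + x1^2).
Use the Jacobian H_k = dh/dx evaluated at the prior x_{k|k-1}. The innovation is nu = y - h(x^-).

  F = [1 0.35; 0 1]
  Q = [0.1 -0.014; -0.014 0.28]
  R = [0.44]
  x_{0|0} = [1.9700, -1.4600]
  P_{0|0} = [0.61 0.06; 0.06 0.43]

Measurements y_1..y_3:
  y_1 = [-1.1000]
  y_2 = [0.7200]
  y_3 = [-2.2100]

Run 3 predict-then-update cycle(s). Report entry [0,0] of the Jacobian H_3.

step 1: x^-=[1.4590, -1.4600]  P^-=[0.8047 0.1965; 0.1965 0.7100]  H_jac=[0.7069 -0.7073]  S=[1.0008]  K=[0.4295; -0.3630]  nu=[-3.1640]  x^+=[0.1002, -0.3114]  P^+=[0.6201 0.3525; 0.3525 0.5781]
step 2: x^-=[-0.0088, -0.3114]  P^-=[1.0377 0.5409; 0.5409 0.8581]  H_jac=[-0.0282 -0.9996]  S=[1.3288]  K=[-0.4289; -0.6570]  nu=[0.4085]  x^+=[-0.1840, -0.5798]  P^+=[0.7932 0.1664; 0.1664 0.2845]
step 3: x^-=[-0.3869, -0.5798]  P^-=[1.0445 0.2520; 0.2520 0.5645]  H_jac=[-0.5551 -0.8318]  S=[1.3851]  K=[-0.5699; -0.4400]  nu=[-2.9070]  x^+=[1.2699, 0.6992]  P^+=[0.5946 -0.0954; -0.0954 0.2964]

H_jac[0,0] = -0.5551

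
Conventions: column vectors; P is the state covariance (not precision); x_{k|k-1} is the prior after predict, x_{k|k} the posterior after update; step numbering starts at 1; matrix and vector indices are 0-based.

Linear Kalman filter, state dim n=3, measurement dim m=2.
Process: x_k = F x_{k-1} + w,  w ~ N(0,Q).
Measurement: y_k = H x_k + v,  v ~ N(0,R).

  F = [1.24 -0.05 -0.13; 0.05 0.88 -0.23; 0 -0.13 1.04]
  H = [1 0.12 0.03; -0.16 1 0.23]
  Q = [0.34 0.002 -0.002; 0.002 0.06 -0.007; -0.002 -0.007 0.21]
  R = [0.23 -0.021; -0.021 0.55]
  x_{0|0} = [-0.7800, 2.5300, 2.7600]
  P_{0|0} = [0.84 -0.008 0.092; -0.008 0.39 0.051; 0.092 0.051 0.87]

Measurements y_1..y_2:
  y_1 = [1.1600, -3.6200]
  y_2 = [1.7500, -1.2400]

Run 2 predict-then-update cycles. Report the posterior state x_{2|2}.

x_post = [1.5729, -1.0635, 2.3117]

step 1: x^-=[-1.4525, 1.5526, 2.5415]  P^-=[1.6193 0.0221 0.0011; 0.0221 0.3867 -0.2067; 0.0011 -0.2067 1.1438]  S=[1.8597 -0.2157; -0.2157 0.9364]  K=[0.8660 -0.0533; 0.0772 0.3762; 0.0130 0.0630]  nu=[2.3499, -5.9895]  x^+=[0.9015, -0.5191, 2.1945]  P^+=[0.2021 -0.0140 -0.0051; -0.0140 0.2556 -0.2286; -0.0051 -0.2286 1.1401]
step 2: x^-=[0.8585, -0.9165, 2.3498]  P^-=[0.6711 0.0472 -0.1508; 0.0472 0.4102 -0.5252; -0.1508 -0.5252 1.5093]  S=[0.9068 -0.0867; -0.0867 0.8116]  K=[0.7376 -0.0381; 0.1234 0.3605; -0.2061 -0.2117]  nu=[0.9310, -0.7266]  x^+=[1.5729, -1.0635, 2.3117]  P^+=[0.1716 -0.0016 -0.0323; -0.0016 0.2987 -0.4489; -0.0323 -0.4489 1.4420]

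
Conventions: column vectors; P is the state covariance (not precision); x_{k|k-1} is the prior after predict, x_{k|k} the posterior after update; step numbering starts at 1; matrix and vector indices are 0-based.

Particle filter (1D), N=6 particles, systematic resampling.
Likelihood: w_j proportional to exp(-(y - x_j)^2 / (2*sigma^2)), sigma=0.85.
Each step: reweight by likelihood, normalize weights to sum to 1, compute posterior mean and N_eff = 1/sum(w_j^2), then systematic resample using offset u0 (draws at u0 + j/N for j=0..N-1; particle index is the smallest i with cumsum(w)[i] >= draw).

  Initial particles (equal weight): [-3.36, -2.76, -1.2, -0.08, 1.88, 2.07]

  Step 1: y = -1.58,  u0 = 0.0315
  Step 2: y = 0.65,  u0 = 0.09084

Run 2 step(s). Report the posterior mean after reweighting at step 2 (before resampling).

post_mean = -1.2014

step 1: w=[0.0694, 0.2371, 0.5624, 0.1310, 0.0002, 0.0001]  mean=-1.5723  Neff=2.5354  idx=[0, 1, 2, 2, 2, 2]
step 2: w=[0.0000, 0.0009, 0.2498, 0.2498, 0.2498, 0.2498]  mean=-1.2014  Neff=4.0071  idx=[2, 3, 3, 4, 5, 5]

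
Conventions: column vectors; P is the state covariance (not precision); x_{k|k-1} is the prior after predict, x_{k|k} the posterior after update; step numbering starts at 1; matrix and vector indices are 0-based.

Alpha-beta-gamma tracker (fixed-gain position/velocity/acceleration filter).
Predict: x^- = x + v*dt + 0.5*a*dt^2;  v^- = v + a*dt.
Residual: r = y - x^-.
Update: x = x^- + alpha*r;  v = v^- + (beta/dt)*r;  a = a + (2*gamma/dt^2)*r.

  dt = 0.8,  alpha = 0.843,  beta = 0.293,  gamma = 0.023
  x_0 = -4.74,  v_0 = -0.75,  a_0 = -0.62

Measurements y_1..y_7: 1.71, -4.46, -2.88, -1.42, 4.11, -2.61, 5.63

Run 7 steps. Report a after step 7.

step 1: x_pred=-5.5384  r=7.2484  x^+=0.5720  v^+=1.4087  a^+=-0.0990
step 2: x_pred=1.6673  r=-6.1273  x^+=-3.4980  v^+=-0.9146  a^+=-0.5394
step 3: x_pred=-4.4023  r=1.5223  x^+=-3.1190  v^+=-0.7886  a^+=-0.4300
step 4: x_pred=-3.8875  r=2.4675  x^+=-1.8074  v^+=-0.2289  a^+=-0.2527
step 5: x_pred=-2.0714  r=6.1814  x^+=3.1395  v^+=1.8329  a^+=0.1916
step 6: x_pred=4.6672  r=-7.2772  x^+=-1.4675  v^+=-0.6791  a^+=-0.3314
step 7: x_pred=-2.1168  r=7.7468  x^+=4.4138  v^+=1.8931  a^+=0.2254

a_post = 0.2254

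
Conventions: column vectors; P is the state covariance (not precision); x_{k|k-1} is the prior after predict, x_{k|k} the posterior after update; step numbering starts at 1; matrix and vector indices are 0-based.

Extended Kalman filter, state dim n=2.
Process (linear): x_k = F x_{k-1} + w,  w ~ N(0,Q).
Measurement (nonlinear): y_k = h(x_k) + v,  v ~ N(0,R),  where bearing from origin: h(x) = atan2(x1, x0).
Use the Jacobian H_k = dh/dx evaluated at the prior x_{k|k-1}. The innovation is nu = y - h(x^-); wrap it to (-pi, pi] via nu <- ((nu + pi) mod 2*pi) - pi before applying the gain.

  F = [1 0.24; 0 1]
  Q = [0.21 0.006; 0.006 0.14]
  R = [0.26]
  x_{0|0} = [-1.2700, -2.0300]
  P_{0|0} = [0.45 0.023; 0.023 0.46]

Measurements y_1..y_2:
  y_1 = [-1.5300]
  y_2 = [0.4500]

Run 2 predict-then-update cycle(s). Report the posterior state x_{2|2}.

x_post = [-0.4716, -2.8557]

step 1: x^-=[-1.7572, -2.0300]  P^-=[0.6975 0.1394; 0.1394 0.6000]  H_jac=[0.2816 -0.2438]  S=[0.3318]  K=[0.4896; -0.3225]  nu=[0.7543]  x^+=[-1.3879, -2.2732]  P^+=[0.6180 0.1918; 0.1918 0.5655]
step 2: x^-=[-1.9335, -2.2732]  P^-=[0.9526 0.3335; 0.3335 0.7055]  H_jac=[0.2552 -0.2171]  S=[0.3184]  K=[0.5364; -0.2137]  nu=[2.7256]  x^+=[-0.4716, -2.8557]  P^+=[0.8611 0.3700; 0.3700 0.6910]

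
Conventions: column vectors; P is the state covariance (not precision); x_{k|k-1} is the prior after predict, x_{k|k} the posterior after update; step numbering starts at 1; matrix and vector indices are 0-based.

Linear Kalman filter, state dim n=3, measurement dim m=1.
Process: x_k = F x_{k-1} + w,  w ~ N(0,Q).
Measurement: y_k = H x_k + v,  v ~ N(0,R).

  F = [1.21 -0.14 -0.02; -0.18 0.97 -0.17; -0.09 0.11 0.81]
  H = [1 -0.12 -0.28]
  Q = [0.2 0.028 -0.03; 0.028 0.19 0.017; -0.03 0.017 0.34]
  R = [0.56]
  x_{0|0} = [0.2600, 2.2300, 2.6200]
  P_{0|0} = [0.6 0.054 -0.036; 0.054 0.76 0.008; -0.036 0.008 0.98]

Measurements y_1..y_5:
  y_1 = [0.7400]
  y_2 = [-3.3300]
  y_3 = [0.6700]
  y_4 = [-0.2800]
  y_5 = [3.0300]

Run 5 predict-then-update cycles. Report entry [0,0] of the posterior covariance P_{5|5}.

P_post[0,0] = 0.3292

step 1: x^-=[-0.0500, 1.6709, 2.3441]  P^-=[1.0772 -0.1305 -0.1513; -0.1305 0.9291 -0.0221; -0.1513 -0.0221 1.0026]  S=[1.8438]  K=[0.6157; -0.1279; -0.2329]  nu=[1.6469]  x^+=[0.9640, 1.4603, 1.9606]  P^+=[0.3782 0.0147 0.1131; 0.0147 0.8990 -0.0770; 0.1131 -0.0770 0.9026]
step 2: x^-=[0.9228, 0.9096, 1.6619]  P^-=[0.7609 -0.1790 0.0224; -0.1790 1.1014 -0.0806; 0.0224 -0.0806 0.9157]  S=[1.4335]  K=[0.5414; -0.2013; -0.1565]  nu=[-3.6783]  x^+=[-1.0686, 1.6501, 2.2374]  P^+=[0.3407 -0.0227 0.1438; -0.0227 1.0433 -0.1258; 0.1438 -0.1258 0.8806]
step 3: x^-=[-1.5687, 1.4125, 2.0900]  P^-=[0.7197 -0.2418 0.0550; -0.2418 1.2664 -0.1002; 0.0550 -0.1002 0.8902]  S=[1.3882]  K=[0.5282; -0.2634; -0.1312]  nu=[2.9934]  x^+=[0.0125, 0.6240, 1.6971]  P^+=[0.3323 -0.0486 0.1513; -0.0486 1.1700 -0.1482; 0.1513 -0.1482 0.8663]
step 4: x^-=[-0.1061, 0.3145, 1.4422]  P^-=[0.7182 -0.2898 0.0603; -0.2898 1.4018 -0.1003; 0.0603 -0.1003 0.8777]  S=[1.3962]  K=[0.5272; -0.3080; -0.1242]  nu=[0.2677]  x^+=[0.0350, 0.2321, 1.4089]  P^+=[0.3301 -0.0632 0.1517; -0.0632 1.2694 -0.1537; 0.1517 -0.1537 0.8562]
step 5: x^-=[-0.0183, -0.0207, 1.1636]  P^-=[0.7218 -0.3204 0.0582; -0.3204 1.5018 -0.0910; 0.0582 -0.0910 0.8715]  S=[1.4099]  K=[0.5276; -0.3370; -0.1241]  nu=[3.3717]  x^+=[1.7607, -1.1571, 0.7453]  P^+=[0.3292 -0.0697 0.1505; -0.0697 1.3417 -0.1500; 0.1505 -0.1500 0.8498]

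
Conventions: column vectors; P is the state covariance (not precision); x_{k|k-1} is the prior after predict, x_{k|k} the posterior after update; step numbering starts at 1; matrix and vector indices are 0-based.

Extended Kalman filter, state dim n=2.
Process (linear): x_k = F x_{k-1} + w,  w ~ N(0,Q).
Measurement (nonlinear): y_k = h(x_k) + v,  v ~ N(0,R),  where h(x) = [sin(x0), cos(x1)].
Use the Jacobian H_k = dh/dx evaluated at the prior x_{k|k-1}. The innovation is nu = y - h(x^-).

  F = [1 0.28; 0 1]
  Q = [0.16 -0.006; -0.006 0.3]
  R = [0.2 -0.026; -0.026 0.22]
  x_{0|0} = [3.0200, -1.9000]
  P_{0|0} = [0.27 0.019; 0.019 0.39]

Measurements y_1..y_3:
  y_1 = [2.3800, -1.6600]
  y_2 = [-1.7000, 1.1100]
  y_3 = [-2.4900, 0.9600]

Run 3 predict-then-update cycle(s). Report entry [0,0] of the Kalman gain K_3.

K[0,0] = 0.1113

step 1: x^-=[2.4880, -1.9000]  P^-=[0.4712 0.1222; 0.1222 0.6900]  H_jac=[-0.7939 0.0000; 0.0000 0.9463]  S=[0.4970 -0.1178; -0.1178 0.8379]  K=[-0.7448 0.0333; -0.0108 0.7778]  nu=[1.7720, -1.3367]  x^+=[1.1237, -2.9589]  P^+=[0.1887 0.0282; 0.0282 0.1811]
step 2: x^-=[0.2952, -2.9589]  P^-=[0.3787 0.0729; 0.0729 0.4811]  H_jac=[0.9567 0.0000; 0.0000 0.1817]  S=[0.5467 -0.0133; -0.0133 0.2359]  K=[0.6651 0.0937; 0.1368 0.3784]  nu=[-1.9910, 2.0934]  x^+=[-0.8327, -2.4392]  P^+=[0.1365 0.0183; 0.0183 0.4385]
step 3: x^-=[-1.5157, -2.4392]  P^-=[0.3411 0.1351; 0.1351 0.7385]  H_jac=[0.0550 0.0000; 0.0000 0.6460]  S=[0.2010 -0.0212; -0.0212 0.5282]  K=[0.1113 0.1697; 0.1328 0.9085]  nu=[-1.4915, 1.7233]  x^+=[-1.3893, -1.0716]  P^+=[0.3242 0.0533; 0.0533 0.3041]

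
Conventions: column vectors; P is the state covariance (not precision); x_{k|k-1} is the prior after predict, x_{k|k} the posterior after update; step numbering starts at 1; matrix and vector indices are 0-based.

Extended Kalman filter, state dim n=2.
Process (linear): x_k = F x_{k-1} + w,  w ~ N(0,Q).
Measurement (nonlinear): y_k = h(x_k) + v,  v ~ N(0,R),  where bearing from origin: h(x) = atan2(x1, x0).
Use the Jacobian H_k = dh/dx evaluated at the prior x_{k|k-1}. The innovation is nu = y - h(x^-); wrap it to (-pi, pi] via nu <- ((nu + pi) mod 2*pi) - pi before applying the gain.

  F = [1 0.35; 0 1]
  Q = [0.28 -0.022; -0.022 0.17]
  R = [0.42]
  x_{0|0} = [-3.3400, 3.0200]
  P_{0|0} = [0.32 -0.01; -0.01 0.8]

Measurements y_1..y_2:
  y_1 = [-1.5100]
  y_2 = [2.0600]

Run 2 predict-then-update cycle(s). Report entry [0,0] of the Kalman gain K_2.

step 1: x^-=[-2.2830, 3.0200]  P^-=[0.6910 0.2480; 0.2480 0.9700]  H_jac=[-0.2107 -0.1593]  S=[0.4919]  K=[-0.3763; -0.4203]  nu=[2.5551]  x^+=[-3.2444, 1.9461]  P^+=[0.6213 0.1702; 0.1702 0.8831]
step 2: x^-=[-2.5633, 1.9461]  P^-=[1.1287 0.4573; 0.4573 1.0531]  H_jac=[-0.1879 -0.2475]  S=[0.5669]  K=[-0.5737; -0.6113]  nu=[-0.4322]  x^+=[-2.3153, 2.2103]  P^+=[0.9421 0.2585; 0.2585 0.8413]

K[0,0] = -0.5737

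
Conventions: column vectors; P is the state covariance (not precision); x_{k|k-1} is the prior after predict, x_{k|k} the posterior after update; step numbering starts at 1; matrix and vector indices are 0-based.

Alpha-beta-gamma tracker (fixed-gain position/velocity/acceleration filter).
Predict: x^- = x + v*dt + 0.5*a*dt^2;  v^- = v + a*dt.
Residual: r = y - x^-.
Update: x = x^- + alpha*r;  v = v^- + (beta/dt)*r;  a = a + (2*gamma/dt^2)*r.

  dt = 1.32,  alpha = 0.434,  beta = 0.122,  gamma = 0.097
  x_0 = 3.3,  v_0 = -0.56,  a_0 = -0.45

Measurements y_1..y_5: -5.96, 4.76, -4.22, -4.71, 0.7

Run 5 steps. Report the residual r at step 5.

step 1: x_pred=2.1688  r=-8.1288  x^+=-1.3591  v^+=-1.9053  a^+=-1.3551
step 2: x_pred=-5.0546  r=9.8146  x^+=-0.7951  v^+=-2.7869  a^+=-0.2623
step 3: x_pred=-4.7023  r=0.4823  x^+=-4.4930  v^+=-3.0885  a^+=-0.2086
step 4: x_pred=-8.7515  r=4.0415  x^+=-6.9975  v^+=-2.9903  a^+=0.2414
step 5: x_pred=-10.7344  r=11.4344  x^+=-5.7719  v^+=-1.6149  a^+=1.5145

resid = 11.4344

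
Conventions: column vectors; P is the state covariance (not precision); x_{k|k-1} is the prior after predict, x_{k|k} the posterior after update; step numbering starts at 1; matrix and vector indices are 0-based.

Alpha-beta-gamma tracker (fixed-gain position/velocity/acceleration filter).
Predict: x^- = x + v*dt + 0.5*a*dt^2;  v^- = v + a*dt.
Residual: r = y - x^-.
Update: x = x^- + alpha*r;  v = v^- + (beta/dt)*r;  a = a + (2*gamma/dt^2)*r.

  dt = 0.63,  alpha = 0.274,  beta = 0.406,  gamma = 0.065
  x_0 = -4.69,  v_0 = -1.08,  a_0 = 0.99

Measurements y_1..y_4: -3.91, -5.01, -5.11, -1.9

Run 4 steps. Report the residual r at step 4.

resid = 1.6631

step 1: x_pred=-5.1739  r=1.2639  x^+=-4.8276  v^+=0.3582  a^+=1.4040
step 2: x_pred=-4.3233  r=-0.6867  x^+=-4.5115  v^+=0.8002  a^+=1.1791
step 3: x_pred=-3.7733  r=-1.3367  x^+=-4.1396  v^+=0.6816  a^+=0.7413
step 4: x_pred=-3.5631  r=1.6631  x^+=-3.1074  v^+=2.2204  a^+=1.2860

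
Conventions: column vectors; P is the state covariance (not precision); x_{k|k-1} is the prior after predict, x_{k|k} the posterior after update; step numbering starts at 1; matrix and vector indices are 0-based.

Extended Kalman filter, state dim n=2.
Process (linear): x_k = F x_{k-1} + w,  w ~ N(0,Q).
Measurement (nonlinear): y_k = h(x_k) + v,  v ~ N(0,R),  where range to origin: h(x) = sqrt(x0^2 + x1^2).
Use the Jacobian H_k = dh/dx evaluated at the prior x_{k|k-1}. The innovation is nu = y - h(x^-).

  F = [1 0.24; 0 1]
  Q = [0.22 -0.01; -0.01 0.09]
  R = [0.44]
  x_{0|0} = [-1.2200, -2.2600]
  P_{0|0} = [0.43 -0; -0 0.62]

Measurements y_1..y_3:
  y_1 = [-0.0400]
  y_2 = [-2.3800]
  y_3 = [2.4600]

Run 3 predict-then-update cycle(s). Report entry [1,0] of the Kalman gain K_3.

step 1: x^-=[-1.7624, -2.2600]  P^-=[0.6857 0.1388; 0.1388 0.7100]  H_jac=[-0.6149 -0.7886]  S=[1.2754]  K=[-0.4164; -0.5059]  nu=[-2.9059]  x^+=[-0.5523, -0.7899]  P^+=[0.4645 -0.1299; -0.1299 0.3836]
step 2: x^-=[-0.7418, -0.7899]  P^-=[0.6443 -0.0478; -0.0478 0.4736]  H_jac=[-0.6846 -0.7289]  S=[0.9458]  K=[-0.4295; -0.3303]  nu=[-3.4636]  x^+=[0.7456, 0.3543]  P^+=[0.4698 -0.1820; -0.1820 0.3704]
step 3: x^-=[0.8307, 0.3543]  P^-=[0.6238 -0.1031; -0.1031 0.4604]  H_jac=[0.9198 0.3923]  S=[0.9642]  K=[0.5531; 0.0889]  nu=[1.5569]  x^+=[1.6918, 0.4928]  P^+=[0.3288 -0.1506; -0.1506 0.4527]

K[1,0] = 0.0889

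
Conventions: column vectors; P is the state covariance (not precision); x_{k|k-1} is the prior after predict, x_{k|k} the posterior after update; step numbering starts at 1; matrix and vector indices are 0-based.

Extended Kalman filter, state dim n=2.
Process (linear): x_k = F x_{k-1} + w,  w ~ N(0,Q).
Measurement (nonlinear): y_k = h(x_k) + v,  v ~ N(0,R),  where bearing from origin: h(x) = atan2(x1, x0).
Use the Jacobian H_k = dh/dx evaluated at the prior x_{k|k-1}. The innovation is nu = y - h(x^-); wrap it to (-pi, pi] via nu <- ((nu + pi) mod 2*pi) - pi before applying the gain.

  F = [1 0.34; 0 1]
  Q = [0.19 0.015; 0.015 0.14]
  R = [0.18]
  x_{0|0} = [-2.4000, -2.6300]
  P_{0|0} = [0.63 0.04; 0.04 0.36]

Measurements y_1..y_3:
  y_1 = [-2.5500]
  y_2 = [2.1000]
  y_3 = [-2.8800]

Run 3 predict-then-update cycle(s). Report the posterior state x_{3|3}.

step 1: x^-=[-3.2942, -2.6300]  P^-=[0.8888 0.1774; 0.1774 0.5000]  H_jac=[0.1480 -0.1854]  S=[0.2069]  K=[0.4768; -0.3211]  nu=[-0.0822]  x^+=[-3.3334, -2.6036]  P^+=[0.8418 0.2091; 0.2091 0.4787]
step 2: x^-=[-4.2186, -2.6036]  P^-=[1.2293 0.3868; 0.3868 0.6187]  H_jac=[0.1059 -0.1717]  S=[0.1980]  K=[0.3225; -0.3295]  nu=[-1.5945]  x^+=[-4.7328, -2.0783]  P^+=[1.2087 0.4079; 0.4079 0.5972]
step 3: x^-=[-5.4394, -2.0783]  P^-=[1.7451 0.6259; 0.6259 0.7372]  H_jac=[0.0613 -0.1604]  S=[0.1932]  K=[0.0339; -0.4135]  nu=[-0.1034]  x^+=[-5.4429, -2.0355]  P^+=[1.7448 0.6286; 0.6286 0.7041]

x_post = [-5.4429, -2.0355]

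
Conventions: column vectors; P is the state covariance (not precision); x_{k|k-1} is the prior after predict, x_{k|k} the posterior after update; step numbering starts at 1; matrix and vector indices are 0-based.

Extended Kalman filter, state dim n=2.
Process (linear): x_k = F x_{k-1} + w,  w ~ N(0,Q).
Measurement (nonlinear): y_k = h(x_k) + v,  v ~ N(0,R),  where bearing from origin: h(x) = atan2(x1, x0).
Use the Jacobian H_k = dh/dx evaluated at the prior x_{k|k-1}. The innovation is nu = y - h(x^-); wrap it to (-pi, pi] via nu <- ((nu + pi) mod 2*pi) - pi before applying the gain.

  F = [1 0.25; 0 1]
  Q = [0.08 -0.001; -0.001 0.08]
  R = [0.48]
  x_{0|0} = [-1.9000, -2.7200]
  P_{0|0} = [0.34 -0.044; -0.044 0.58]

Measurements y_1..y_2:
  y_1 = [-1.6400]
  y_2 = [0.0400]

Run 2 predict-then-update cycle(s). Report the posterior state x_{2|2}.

step 1: x^-=[-2.5800, -2.7200]  P^-=[0.4343 0.1000; 0.1000 0.6600]  H_jac=[0.1935 -0.1836]  S=[0.5114]  K=[0.1284; -0.1991]  nu=[0.6898]  x^+=[-2.4914, -2.8573]  P^+=[0.4258 0.1131; 0.1131 0.6397]
step 2: x^-=[-3.2057, -2.8573]  P^-=[0.6023 0.2720; 0.2720 0.7197]  H_jac=[0.1549 -0.1738]  S=[0.5016]  K=[0.0918; -0.1654]  nu=[2.4536]  x^+=[-2.9805, -3.2632]  P^+=[0.5981 0.2796; 0.2796 0.7060]

x_post = [-2.9805, -3.2632]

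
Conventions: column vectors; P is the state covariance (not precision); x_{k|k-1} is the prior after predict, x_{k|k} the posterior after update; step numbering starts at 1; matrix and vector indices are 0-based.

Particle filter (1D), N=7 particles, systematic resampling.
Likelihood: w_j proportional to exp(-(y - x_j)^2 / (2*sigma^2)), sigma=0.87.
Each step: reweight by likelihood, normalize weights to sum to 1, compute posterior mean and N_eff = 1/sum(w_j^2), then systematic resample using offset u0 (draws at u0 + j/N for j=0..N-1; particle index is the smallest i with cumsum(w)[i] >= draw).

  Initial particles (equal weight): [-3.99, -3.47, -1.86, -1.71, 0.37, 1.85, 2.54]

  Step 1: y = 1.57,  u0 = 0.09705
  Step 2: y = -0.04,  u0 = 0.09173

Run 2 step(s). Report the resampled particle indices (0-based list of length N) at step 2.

step 1: w=[0.0000, 0.0000, 0.0002, 0.0004, 0.2061, 0.5066, 0.2866]  mean=1.7403  Neff=2.6226  idx=[4, 5, 5, 5, 5, 6, 6]
step 2: w=[0.6898, 0.0728, 0.0728, 0.0728, 0.0728, 0.0095, 0.0095]  mean=0.8422  Neff=2.0112  idx=[0, 0, 0, 0, 0, 2, 4]

resampled_idx = [0, 0, 0, 0, 0, 2, 4]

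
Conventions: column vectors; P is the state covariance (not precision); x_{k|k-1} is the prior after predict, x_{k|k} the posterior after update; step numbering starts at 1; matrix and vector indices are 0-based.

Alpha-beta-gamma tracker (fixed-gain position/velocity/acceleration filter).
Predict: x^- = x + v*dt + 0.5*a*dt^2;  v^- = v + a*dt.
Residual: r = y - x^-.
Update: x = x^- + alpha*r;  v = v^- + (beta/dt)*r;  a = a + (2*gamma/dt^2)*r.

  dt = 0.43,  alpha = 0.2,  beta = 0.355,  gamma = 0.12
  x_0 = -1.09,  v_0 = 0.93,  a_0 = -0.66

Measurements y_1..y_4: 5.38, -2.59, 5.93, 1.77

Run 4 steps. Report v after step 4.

v_post = 1.8556

step 1: x_pred=-0.7511  r=6.1311  x^+=0.4751  v^+=5.7079  a^+=7.2982
step 2: x_pred=3.6042  r=-6.1942  x^+=2.3654  v^+=3.7323  a^+=-0.7419
step 3: x_pred=3.9017  r=2.0283  x^+=4.3074  v^+=5.0878  a^+=1.8908
step 4: x_pred=6.6699  r=-4.8999  x^+=5.6899  v^+=1.8556  a^+=-4.4693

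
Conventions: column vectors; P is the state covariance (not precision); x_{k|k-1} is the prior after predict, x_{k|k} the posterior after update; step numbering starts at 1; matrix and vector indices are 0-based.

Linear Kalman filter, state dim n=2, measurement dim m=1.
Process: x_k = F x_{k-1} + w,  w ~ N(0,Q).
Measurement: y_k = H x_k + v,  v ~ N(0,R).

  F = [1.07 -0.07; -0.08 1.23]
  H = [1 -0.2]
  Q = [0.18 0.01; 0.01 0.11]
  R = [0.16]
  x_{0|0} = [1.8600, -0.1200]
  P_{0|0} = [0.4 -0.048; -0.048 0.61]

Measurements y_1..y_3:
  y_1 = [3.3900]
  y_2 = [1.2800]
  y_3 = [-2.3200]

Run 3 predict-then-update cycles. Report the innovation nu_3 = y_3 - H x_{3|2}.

step 1: x^-=[1.9986, -0.2964]  P^-=[0.6481 -0.1402; -0.1402 1.0449]  S=[0.9060]  K=[0.7463; -0.3854]  nu=[1.3321]  x^+=[2.9928, -0.8098]  P^+=[0.1435 0.1204; 0.1204 0.9103]
step 2: x^-=[3.2590, -1.2355]  P^-=[0.3307 0.0785; 0.0785 1.4644]  S=[0.5179]  K=[0.6083; -0.4140]  nu=[-2.2261]  x^+=[1.9050, -0.3139]  P^+=[0.1391 0.2089; 0.2089 1.3757]
step 3: x^-=[2.0603, -0.5384]  P^-=[0.3147 0.1557; 0.1557 2.1510]  S=[0.4984]  K=[0.5689; -0.5506]  nu=[-4.4880]  x^+=[-0.4928, 1.9328]  P^+=[0.1534 0.3119; 0.3119 1.9999]

innov = [-4.4880]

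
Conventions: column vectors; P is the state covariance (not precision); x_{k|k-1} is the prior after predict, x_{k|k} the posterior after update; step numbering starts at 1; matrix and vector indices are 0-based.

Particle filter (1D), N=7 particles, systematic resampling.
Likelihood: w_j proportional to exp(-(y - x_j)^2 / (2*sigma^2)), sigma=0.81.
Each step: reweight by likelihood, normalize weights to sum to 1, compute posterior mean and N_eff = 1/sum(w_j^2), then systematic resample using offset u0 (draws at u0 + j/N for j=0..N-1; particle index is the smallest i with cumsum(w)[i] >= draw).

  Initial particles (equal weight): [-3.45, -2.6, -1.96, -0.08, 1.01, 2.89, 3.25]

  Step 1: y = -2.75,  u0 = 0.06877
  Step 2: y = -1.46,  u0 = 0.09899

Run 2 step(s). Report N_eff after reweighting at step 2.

step 1: w=[0.2996, 0.4279, 0.2705, 0.0019, 0.0000, 0.0000, 0.0000]  mean=-2.6767  Neff=2.8895  idx=[0, 0, 1, 1, 1, 2, 2]
step 2: w=[0.0171, 0.0171, 0.1296, 0.1296, 0.1296, 0.2885, 0.2885]  mean=-2.2598  Neff=4.5990  idx=[2, 3, 4, 5, 5, 6, 6]

N_eff = 4.5990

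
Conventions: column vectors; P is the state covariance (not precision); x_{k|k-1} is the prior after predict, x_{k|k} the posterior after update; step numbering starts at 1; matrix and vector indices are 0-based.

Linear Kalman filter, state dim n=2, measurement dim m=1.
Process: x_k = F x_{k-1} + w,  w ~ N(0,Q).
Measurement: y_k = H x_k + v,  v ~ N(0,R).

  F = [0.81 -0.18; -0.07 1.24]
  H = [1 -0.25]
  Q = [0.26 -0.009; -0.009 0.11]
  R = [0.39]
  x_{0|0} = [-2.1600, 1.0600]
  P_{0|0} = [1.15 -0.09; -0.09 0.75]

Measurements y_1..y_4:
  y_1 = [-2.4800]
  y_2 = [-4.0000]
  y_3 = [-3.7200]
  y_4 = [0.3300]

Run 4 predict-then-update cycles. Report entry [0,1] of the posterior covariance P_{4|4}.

P_post[0,1] = 0.1411

step 1: x^-=[-1.9404, 1.4656]  P^-=[1.0651 -0.3331; -0.3331 1.2845]  S=[1.7019]  K=[0.6747; -0.3844]  nu=[-0.1732]  x^+=[-2.0573, 1.5322]  P^+=[0.2902 0.1083; 0.1083 1.0330]
step 2: x^-=[-1.9422, 2.0439]  P^-=[0.4523 -0.1459; -0.1459 1.6809]  S=[1.0203]  K=[0.4790; -0.5548]  nu=[-1.5468]  x^+=[-2.6832, 2.9021]  P^+=[0.2182 0.1253; 0.1253 1.3668]
step 3: x^-=[-2.6958, 3.7865]  P^-=[0.4109 -0.1990; -0.1990 2.1909]  S=[1.0373]  K=[0.4441; -0.7199]  nu=[-0.0776]  x^+=[-2.7302, 3.8423]  P^+=[0.2063 0.1326; 0.1326 1.6534]
step 4: x^-=[-2.9031, 4.9556]  P^-=[0.4103 -0.2549; -0.2549 2.6302]  S=[1.0921]  K=[0.4340; -0.8355]  nu=[4.4720]  x^+=[-0.9622, 1.2193]  P^+=[0.2046 0.1411; 0.1411 1.8679]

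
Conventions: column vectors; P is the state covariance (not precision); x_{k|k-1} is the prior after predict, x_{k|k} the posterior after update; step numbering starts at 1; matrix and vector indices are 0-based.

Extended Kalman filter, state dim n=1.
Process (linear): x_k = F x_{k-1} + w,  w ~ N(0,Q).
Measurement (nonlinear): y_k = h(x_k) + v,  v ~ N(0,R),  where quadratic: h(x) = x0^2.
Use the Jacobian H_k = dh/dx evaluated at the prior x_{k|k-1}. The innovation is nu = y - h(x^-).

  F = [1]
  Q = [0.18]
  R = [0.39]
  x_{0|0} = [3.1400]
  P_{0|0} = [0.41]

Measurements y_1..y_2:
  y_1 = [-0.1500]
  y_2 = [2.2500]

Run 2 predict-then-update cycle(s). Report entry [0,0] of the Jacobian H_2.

H_jac[0,0] = 3.1448

step 1: x^-=[3.1400]  P^-=[0.5900]  H_jac=[6.2800]  S=[23.6587]  K=[0.1566]  nu=[-10.0096]  x^+=[1.5724]  P^+=[0.0097]
step 2: x^-=[1.5724]  P^-=[0.1897]  H_jac=[3.1448]  S=[2.2663]  K=[0.2633]  nu=[-0.2224]  x^+=[1.5138]  P^+=[0.0326]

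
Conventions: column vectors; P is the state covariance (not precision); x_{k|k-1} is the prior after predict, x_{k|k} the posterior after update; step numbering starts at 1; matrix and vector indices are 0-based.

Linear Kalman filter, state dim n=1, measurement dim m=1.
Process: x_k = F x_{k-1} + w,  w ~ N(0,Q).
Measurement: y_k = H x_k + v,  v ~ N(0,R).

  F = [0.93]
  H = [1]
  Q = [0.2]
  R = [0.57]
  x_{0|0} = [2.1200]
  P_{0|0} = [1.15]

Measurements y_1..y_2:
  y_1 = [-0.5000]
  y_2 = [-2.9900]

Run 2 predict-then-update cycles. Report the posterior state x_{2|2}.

x_post = [-1.3026]

step 1: x^-=[1.9716]  P^-=[1.1946]  S=[1.7646]  K=[0.6770]  nu=[-2.4716]  x^+=[0.2984]  P^+=[0.3859]
step 2: x^-=[0.2775]  P^-=[0.5337]  S=[1.1037]  K=[0.4836]  nu=[-3.2675]  x^+=[-1.3026]  P^+=[0.2756]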